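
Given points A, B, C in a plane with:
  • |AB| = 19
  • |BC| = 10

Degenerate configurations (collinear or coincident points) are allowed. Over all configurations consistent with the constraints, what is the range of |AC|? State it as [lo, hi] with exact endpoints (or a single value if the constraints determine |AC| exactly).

|AC| ∈ [9, 29]  (≈ [9.0000, 29.0000])

|AB| ∈ {19}
|BC| ∈ {10}
|AC| ∈ [9, 29]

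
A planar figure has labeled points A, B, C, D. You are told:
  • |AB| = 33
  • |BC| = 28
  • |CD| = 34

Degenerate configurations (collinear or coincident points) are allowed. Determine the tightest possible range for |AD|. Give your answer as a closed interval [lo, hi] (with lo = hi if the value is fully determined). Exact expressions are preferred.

|AD| ∈ [0, 95]  (≈ [0.0000, 95.0000])

|AB| ∈ {33}
|BC| ∈ {28}
|CD| ∈ {34}
|AC| ∈ [5, 61]
|BD| ∈ [6, 62]
|AD| ∈ [0, 95]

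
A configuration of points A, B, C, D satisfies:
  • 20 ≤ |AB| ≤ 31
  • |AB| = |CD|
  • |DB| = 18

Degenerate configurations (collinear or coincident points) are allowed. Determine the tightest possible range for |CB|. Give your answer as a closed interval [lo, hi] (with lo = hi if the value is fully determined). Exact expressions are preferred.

|AB| ∈ [20, 31]
|BD| ∈ {18}
|CD| ∈ [20, 31]
|AD| ∈ [2, 49]
|BC| ∈ [2, 49]
|AC| ∈ [0, 80]

|CB| ∈ [2, 49]  (≈ [2.0000, 49.0000])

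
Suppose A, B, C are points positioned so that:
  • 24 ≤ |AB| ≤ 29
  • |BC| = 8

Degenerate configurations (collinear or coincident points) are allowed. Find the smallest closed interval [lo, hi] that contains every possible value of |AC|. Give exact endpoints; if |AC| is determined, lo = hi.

|AC| ∈ [16, 37]  (≈ [16.0000, 37.0000])

|AB| ∈ [24, 29]
|BC| ∈ {8}
|AC| ∈ [16, 37]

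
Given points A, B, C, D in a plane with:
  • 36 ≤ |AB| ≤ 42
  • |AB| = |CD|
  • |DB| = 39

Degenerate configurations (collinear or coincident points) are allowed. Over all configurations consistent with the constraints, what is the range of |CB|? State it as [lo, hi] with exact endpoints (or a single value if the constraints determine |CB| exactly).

|AB| ∈ [36, 42]
|BD| ∈ {39}
|CD| ∈ [36, 42]
|AD| ∈ [0, 81]
|BC| ∈ [0, 81]
|AC| ∈ [0, 123]

|CB| ∈ [0, 81]  (≈ [0.0000, 81.0000])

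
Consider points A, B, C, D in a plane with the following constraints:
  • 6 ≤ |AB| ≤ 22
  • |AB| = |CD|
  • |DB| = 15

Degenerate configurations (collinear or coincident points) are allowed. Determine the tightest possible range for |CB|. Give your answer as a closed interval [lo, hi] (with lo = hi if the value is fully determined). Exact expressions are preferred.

|AB| ∈ [6, 22]
|BD| ∈ {15}
|CD| ∈ [6, 22]
|AD| ∈ [0, 37]
|BC| ∈ [0, 37]
|AC| ∈ [0, 59]

|CB| ∈ [0, 37]  (≈ [0.0000, 37.0000])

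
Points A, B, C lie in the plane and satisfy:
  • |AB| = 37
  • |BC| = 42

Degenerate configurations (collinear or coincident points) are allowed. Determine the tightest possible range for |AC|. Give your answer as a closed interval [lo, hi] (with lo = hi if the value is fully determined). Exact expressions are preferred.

|AB| ∈ {37}
|BC| ∈ {42}
|AC| ∈ [5, 79]

|AC| ∈ [5, 79]  (≈ [5.0000, 79.0000])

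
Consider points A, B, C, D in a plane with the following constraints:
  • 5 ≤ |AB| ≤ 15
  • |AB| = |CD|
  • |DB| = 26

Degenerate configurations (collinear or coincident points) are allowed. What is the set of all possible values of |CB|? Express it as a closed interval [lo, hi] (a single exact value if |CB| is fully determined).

|AB| ∈ [5, 15]
|BD| ∈ {26}
|CD| ∈ [5, 15]
|AD| ∈ [11, 41]
|BC| ∈ [11, 41]
|AC| ∈ [0, 56]

|CB| ∈ [11, 41]  (≈ [11.0000, 41.0000])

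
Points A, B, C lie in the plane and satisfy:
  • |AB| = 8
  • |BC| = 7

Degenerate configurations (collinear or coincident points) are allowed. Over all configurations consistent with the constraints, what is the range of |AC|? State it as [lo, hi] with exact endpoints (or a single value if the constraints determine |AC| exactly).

|AC| ∈ [1, 15]  (≈ [1.0000, 15.0000])

|AB| ∈ {8}
|BC| ∈ {7}
|AC| ∈ [1, 15]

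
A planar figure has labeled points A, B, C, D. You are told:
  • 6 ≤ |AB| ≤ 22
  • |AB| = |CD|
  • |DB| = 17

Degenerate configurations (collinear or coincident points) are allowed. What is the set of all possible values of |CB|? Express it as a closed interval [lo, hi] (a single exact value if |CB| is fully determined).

|AB| ∈ [6, 22]
|BD| ∈ {17}
|CD| ∈ [6, 22]
|AD| ∈ [0, 39]
|BC| ∈ [0, 39]
|AC| ∈ [0, 61]

|CB| ∈ [0, 39]  (≈ [0.0000, 39.0000])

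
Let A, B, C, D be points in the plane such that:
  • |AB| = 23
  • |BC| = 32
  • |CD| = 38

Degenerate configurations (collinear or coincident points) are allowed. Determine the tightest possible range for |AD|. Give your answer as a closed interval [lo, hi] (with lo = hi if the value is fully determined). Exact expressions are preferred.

|AD| ∈ [0, 93]  (≈ [0.0000, 93.0000])

|AB| ∈ {23}
|BC| ∈ {32}
|CD| ∈ {38}
|AC| ∈ [9, 55]
|BD| ∈ [6, 70]
|AD| ∈ [0, 93]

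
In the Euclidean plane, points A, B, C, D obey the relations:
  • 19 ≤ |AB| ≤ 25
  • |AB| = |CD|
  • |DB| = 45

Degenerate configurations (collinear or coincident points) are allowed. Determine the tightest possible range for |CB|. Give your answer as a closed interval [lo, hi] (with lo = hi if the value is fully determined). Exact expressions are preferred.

|CB| ∈ [20, 70]  (≈ [20.0000, 70.0000])

|AB| ∈ [19, 25]
|BD| ∈ {45}
|CD| ∈ [19, 25]
|AD| ∈ [20, 70]
|BC| ∈ [20, 70]
|AC| ∈ [0, 95]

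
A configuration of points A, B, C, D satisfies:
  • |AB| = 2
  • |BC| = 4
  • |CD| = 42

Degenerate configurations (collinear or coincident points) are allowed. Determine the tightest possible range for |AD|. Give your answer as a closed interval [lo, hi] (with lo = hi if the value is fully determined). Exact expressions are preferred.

|AD| ∈ [36, 48]  (≈ [36.0000, 48.0000])

|AB| ∈ {2}
|BC| ∈ {4}
|CD| ∈ {42}
|AC| ∈ [2, 6]
|BD| ∈ [38, 46]
|AD| ∈ [36, 48]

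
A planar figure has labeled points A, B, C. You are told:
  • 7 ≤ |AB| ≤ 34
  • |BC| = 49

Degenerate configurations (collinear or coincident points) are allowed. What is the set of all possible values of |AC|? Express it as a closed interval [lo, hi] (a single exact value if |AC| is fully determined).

|AC| ∈ [15, 83]  (≈ [15.0000, 83.0000])

|AB| ∈ [7, 34]
|BC| ∈ {49}
|AC| ∈ [15, 83]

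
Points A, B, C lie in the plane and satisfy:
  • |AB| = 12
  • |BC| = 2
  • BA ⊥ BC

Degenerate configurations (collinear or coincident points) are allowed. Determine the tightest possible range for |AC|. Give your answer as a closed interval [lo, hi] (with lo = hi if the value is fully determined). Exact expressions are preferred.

|AB| ∈ {12}
|BC| ∈ {2}
|AC| ∈ {2·√(37)}

|AC| = 2·√(37)  (≈ 12.1655)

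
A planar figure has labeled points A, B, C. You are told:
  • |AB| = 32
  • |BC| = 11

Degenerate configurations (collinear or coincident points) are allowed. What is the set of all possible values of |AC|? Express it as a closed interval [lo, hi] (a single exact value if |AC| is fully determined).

|AB| ∈ {32}
|BC| ∈ {11}
|AC| ∈ [21, 43]

|AC| ∈ [21, 43]  (≈ [21.0000, 43.0000])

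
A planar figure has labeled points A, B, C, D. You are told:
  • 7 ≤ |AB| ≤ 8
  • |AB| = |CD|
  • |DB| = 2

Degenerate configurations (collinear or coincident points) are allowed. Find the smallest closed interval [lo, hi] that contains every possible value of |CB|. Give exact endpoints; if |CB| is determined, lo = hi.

|AB| ∈ [7, 8]
|BD| ∈ {2}
|CD| ∈ [7, 8]
|AD| ∈ [5, 10]
|BC| ∈ [5, 10]
|AC| ∈ [0, 18]

|CB| ∈ [5, 10]  (≈ [5.0000, 10.0000])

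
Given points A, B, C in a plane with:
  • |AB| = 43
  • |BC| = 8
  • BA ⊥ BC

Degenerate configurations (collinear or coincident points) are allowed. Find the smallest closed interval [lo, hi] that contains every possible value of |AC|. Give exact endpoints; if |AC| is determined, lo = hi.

|AB| ∈ {43}
|BC| ∈ {8}
|AC| ∈ {√(1913)}

|AC| = √(1913)  (≈ 43.7379)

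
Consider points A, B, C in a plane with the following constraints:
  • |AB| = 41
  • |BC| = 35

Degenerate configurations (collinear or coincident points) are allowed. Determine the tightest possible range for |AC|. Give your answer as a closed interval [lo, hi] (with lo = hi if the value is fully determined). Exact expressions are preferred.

|AC| ∈ [6, 76]  (≈ [6.0000, 76.0000])

|AB| ∈ {41}
|BC| ∈ {35}
|AC| ∈ [6, 76]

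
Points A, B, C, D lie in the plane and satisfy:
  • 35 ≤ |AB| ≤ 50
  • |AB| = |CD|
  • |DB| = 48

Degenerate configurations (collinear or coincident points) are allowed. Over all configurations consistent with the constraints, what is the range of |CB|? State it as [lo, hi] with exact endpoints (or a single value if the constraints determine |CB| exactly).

|AB| ∈ [35, 50]
|BD| ∈ {48}
|CD| ∈ [35, 50]
|AD| ∈ [0, 98]
|BC| ∈ [0, 98]
|AC| ∈ [0, 148]

|CB| ∈ [0, 98]  (≈ [0.0000, 98.0000])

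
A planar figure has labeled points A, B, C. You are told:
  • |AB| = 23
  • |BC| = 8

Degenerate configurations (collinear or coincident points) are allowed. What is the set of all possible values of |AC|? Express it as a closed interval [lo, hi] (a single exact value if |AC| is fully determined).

|AC| ∈ [15, 31]  (≈ [15.0000, 31.0000])

|AB| ∈ {23}
|BC| ∈ {8}
|AC| ∈ [15, 31]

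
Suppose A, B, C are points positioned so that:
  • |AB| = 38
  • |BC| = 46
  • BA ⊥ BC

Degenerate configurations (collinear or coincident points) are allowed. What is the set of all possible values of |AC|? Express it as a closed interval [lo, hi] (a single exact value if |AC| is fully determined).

|AB| ∈ {38}
|BC| ∈ {46}
|AC| ∈ {2·√(890)}

|AC| = 2·√(890)  (≈ 59.6657)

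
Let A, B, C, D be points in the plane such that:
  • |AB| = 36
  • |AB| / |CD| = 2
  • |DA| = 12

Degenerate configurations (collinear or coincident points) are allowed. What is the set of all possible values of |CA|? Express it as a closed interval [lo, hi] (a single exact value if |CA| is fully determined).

|CA| ∈ [6, 30]  (≈ [6.0000, 30.0000])

|AB| ∈ {36}
|AD| ∈ {12}
|CD| ∈ {18}
|BD| ∈ [24, 48]
|AC| ∈ [6, 30]
|BC| ∈ [6, 66]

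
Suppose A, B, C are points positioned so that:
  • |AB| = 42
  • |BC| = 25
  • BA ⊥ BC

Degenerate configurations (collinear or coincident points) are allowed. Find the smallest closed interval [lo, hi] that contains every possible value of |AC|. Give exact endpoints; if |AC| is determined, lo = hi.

|AC| = √(2389)  (≈ 48.8774)

|AB| ∈ {42}
|BC| ∈ {25}
|AC| ∈ {√(2389)}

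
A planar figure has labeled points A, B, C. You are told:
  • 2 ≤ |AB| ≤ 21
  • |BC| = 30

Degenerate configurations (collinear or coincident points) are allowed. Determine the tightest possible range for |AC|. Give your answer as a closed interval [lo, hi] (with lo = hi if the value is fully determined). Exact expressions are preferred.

|AC| ∈ [9, 51]  (≈ [9.0000, 51.0000])

|AB| ∈ [2, 21]
|BC| ∈ {30}
|AC| ∈ [9, 51]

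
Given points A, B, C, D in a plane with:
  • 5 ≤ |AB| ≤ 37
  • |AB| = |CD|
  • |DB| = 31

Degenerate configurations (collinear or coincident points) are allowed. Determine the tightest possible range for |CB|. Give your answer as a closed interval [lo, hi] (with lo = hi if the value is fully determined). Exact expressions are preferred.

|AB| ∈ [5, 37]
|BD| ∈ {31}
|CD| ∈ [5, 37]
|AD| ∈ [0, 68]
|BC| ∈ [0, 68]
|AC| ∈ [0, 105]

|CB| ∈ [0, 68]  (≈ [0.0000, 68.0000])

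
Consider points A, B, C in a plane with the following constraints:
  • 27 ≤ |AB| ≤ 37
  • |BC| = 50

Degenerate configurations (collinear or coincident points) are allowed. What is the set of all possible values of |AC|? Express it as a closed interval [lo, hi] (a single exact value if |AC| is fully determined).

|AB| ∈ [27, 37]
|BC| ∈ {50}
|AC| ∈ [13, 87]

|AC| ∈ [13, 87]  (≈ [13.0000, 87.0000])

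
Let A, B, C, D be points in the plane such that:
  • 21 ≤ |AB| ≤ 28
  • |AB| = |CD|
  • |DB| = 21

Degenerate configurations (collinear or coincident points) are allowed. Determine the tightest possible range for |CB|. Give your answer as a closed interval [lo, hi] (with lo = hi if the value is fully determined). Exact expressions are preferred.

|CB| ∈ [0, 49]  (≈ [0.0000, 49.0000])

|AB| ∈ [21, 28]
|BD| ∈ {21}
|CD| ∈ [21, 28]
|AD| ∈ [0, 49]
|BC| ∈ [0, 49]
|AC| ∈ [0, 77]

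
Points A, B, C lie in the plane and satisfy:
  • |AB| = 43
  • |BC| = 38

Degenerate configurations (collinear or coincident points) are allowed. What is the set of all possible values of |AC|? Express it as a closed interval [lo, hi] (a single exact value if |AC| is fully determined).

|AB| ∈ {43}
|BC| ∈ {38}
|AC| ∈ [5, 81]

|AC| ∈ [5, 81]  (≈ [5.0000, 81.0000])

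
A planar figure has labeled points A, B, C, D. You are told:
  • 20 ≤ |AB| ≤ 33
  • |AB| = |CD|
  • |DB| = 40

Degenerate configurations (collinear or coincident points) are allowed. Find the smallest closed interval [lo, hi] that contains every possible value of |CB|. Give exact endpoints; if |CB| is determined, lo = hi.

|AB| ∈ [20, 33]
|BD| ∈ {40}
|CD| ∈ [20, 33]
|AD| ∈ [7, 73]
|BC| ∈ [7, 73]
|AC| ∈ [0, 106]

|CB| ∈ [7, 73]  (≈ [7.0000, 73.0000])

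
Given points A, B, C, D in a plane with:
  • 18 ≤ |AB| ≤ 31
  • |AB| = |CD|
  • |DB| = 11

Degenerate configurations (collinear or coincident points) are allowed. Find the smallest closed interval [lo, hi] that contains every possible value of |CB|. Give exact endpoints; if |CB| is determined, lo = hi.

|AB| ∈ [18, 31]
|BD| ∈ {11}
|CD| ∈ [18, 31]
|AD| ∈ [7, 42]
|BC| ∈ [7, 42]
|AC| ∈ [0, 73]

|CB| ∈ [7, 42]  (≈ [7.0000, 42.0000])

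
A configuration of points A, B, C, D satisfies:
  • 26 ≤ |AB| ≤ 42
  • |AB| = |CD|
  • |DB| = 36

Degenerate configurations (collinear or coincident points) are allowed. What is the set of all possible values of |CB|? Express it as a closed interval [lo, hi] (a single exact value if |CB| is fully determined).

|CB| ∈ [0, 78]  (≈ [0.0000, 78.0000])

|AB| ∈ [26, 42]
|BD| ∈ {36}
|CD| ∈ [26, 42]
|AD| ∈ [0, 78]
|BC| ∈ [0, 78]
|AC| ∈ [0, 120]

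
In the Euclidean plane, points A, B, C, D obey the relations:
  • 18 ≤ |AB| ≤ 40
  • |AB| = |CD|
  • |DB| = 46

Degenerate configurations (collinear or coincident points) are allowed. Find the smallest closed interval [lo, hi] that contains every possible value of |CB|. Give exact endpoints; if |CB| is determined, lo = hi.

|AB| ∈ [18, 40]
|BD| ∈ {46}
|CD| ∈ [18, 40]
|AD| ∈ [6, 86]
|BC| ∈ [6, 86]
|AC| ∈ [0, 126]

|CB| ∈ [6, 86]  (≈ [6.0000, 86.0000])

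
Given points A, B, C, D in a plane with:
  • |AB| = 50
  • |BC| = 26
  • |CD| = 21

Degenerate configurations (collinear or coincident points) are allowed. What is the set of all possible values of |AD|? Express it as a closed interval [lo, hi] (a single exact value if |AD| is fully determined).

|AB| ∈ {50}
|BC| ∈ {26}
|CD| ∈ {21}
|AC| ∈ [24, 76]
|BD| ∈ [5, 47]
|AD| ∈ [3, 97]

|AD| ∈ [3, 97]  (≈ [3.0000, 97.0000])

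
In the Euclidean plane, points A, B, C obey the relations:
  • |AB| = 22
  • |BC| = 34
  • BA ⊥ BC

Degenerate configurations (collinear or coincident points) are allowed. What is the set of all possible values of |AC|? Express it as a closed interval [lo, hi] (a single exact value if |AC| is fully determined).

|AB| ∈ {22}
|BC| ∈ {34}
|AC| ∈ {2·√(410)}

|AC| = 2·√(410)  (≈ 40.4969)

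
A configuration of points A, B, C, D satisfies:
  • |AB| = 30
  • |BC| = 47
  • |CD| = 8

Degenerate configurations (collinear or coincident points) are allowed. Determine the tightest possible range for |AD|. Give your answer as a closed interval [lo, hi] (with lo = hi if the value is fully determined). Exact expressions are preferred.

|AB| ∈ {30}
|BC| ∈ {47}
|CD| ∈ {8}
|AC| ∈ [17, 77]
|BD| ∈ [39, 55]
|AD| ∈ [9, 85]

|AD| ∈ [9, 85]  (≈ [9.0000, 85.0000])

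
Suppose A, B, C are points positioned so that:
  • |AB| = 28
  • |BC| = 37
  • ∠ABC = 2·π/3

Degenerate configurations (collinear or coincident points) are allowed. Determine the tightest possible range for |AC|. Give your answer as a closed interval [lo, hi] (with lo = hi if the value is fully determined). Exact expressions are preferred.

|AB| ∈ {28}
|BC| ∈ {37}
|AC| ∈ {√(3189)}

|AC| = √(3189)  (≈ 56.4712)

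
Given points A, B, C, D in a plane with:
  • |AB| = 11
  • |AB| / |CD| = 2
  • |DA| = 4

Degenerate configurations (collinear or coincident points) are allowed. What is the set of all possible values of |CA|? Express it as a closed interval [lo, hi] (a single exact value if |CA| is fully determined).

|CA| ∈ [3/2, 19/2]  (≈ [1.5000, 9.5000])

|AB| ∈ {11}
|AD| ∈ {4}
|CD| ∈ {11/2}
|BD| ∈ [7, 15]
|AC| ∈ [3/2, 19/2]
|BC| ∈ [3/2, 41/2]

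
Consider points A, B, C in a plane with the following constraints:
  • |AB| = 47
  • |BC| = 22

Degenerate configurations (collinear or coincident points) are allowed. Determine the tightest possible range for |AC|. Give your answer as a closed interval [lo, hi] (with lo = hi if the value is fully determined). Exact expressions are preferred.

|AC| ∈ [25, 69]  (≈ [25.0000, 69.0000])

|AB| ∈ {47}
|BC| ∈ {22}
|AC| ∈ [25, 69]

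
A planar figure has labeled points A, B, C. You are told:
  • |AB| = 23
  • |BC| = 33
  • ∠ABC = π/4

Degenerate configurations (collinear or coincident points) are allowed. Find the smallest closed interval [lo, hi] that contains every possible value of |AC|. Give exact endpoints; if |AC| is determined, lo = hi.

|AB| ∈ {23}
|BC| ∈ {33}
|AC| ∈ {√(1618 - 759·√(2))}

|AC| = √(1618 - 759·√(2))  (≈ 23.3369)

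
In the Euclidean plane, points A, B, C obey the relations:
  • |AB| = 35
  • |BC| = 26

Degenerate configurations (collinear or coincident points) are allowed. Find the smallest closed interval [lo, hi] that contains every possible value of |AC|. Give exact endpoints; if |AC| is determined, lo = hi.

|AC| ∈ [9, 61]  (≈ [9.0000, 61.0000])

|AB| ∈ {35}
|BC| ∈ {26}
|AC| ∈ [9, 61]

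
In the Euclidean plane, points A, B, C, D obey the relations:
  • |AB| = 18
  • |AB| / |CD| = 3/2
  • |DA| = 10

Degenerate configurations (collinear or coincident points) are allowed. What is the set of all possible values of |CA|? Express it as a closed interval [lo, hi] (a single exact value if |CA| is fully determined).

|CA| ∈ [2, 22]  (≈ [2.0000, 22.0000])

|AB| ∈ {18}
|AD| ∈ {10}
|CD| ∈ {12}
|BD| ∈ [8, 28]
|AC| ∈ [2, 22]
|BC| ∈ [0, 40]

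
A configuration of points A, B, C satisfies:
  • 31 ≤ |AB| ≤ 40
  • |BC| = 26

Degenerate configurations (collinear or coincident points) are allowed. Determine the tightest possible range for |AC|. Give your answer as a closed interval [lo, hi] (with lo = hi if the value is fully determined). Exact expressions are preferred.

|AB| ∈ [31, 40]
|BC| ∈ {26}
|AC| ∈ [5, 66]

|AC| ∈ [5, 66]  (≈ [5.0000, 66.0000])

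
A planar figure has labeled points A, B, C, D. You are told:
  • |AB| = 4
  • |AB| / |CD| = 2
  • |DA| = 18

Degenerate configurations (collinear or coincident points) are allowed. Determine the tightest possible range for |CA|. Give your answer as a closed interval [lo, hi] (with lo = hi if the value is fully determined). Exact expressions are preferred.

|AB| ∈ {4}
|AD| ∈ {18}
|CD| ∈ {2}
|BD| ∈ [14, 22]
|AC| ∈ [16, 20]
|BC| ∈ [12, 24]

|CA| ∈ [16, 20]  (≈ [16.0000, 20.0000])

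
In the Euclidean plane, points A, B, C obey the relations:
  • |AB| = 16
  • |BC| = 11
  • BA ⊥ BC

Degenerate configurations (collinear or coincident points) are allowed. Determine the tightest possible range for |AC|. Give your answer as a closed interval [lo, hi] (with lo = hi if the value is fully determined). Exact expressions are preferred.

|AB| ∈ {16}
|BC| ∈ {11}
|AC| ∈ {√(377)}

|AC| = √(377)  (≈ 19.4165)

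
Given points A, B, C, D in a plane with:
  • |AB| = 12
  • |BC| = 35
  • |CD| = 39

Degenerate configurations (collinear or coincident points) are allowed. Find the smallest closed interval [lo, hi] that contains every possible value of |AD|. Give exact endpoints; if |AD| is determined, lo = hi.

|AD| ∈ [0, 86]  (≈ [0.0000, 86.0000])

|AB| ∈ {12}
|BC| ∈ {35}
|CD| ∈ {39}
|AC| ∈ [23, 47]
|BD| ∈ [4, 74]
|AD| ∈ [0, 86]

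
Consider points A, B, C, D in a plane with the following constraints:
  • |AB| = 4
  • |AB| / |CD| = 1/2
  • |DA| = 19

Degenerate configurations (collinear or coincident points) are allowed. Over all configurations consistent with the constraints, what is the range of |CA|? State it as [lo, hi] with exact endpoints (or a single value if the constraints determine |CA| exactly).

|CA| ∈ [11, 27]  (≈ [11.0000, 27.0000])

|AB| ∈ {4}
|AD| ∈ {19}
|CD| ∈ {8}
|BD| ∈ [15, 23]
|AC| ∈ [11, 27]
|BC| ∈ [7, 31]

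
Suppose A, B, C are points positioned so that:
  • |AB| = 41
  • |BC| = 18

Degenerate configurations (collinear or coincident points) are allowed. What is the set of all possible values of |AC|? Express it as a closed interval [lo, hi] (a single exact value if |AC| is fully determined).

|AC| ∈ [23, 59]  (≈ [23.0000, 59.0000])

|AB| ∈ {41}
|BC| ∈ {18}
|AC| ∈ [23, 59]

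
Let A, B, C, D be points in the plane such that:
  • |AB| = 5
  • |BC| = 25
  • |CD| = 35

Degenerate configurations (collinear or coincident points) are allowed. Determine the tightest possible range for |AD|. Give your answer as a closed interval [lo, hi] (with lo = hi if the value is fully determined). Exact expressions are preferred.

|AB| ∈ {5}
|BC| ∈ {25}
|CD| ∈ {35}
|AC| ∈ [20, 30]
|BD| ∈ [10, 60]
|AD| ∈ [5, 65]

|AD| ∈ [5, 65]  (≈ [5.0000, 65.0000])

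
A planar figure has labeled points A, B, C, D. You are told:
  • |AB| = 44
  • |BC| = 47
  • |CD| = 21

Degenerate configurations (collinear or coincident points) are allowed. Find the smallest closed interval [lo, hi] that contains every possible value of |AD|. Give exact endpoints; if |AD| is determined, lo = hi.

|AB| ∈ {44}
|BC| ∈ {47}
|CD| ∈ {21}
|AC| ∈ [3, 91]
|BD| ∈ [26, 68]
|AD| ∈ [0, 112]

|AD| ∈ [0, 112]  (≈ [0.0000, 112.0000])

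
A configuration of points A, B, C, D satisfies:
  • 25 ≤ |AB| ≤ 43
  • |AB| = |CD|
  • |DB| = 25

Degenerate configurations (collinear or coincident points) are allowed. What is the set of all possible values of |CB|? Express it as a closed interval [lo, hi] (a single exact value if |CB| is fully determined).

|AB| ∈ [25, 43]
|BD| ∈ {25}
|CD| ∈ [25, 43]
|AD| ∈ [0, 68]
|BC| ∈ [0, 68]
|AC| ∈ [0, 111]

|CB| ∈ [0, 68]  (≈ [0.0000, 68.0000])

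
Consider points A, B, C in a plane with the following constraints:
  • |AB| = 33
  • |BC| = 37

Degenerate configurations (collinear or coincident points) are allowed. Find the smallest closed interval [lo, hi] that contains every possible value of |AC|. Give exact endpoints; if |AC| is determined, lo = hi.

|AC| ∈ [4, 70]  (≈ [4.0000, 70.0000])

|AB| ∈ {33}
|BC| ∈ {37}
|AC| ∈ [4, 70]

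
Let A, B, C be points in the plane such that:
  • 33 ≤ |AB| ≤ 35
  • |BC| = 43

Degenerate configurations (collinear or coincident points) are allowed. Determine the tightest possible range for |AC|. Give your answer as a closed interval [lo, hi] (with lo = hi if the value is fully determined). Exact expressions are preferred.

|AB| ∈ [33, 35]
|BC| ∈ {43}
|AC| ∈ [8, 78]

|AC| ∈ [8, 78]  (≈ [8.0000, 78.0000])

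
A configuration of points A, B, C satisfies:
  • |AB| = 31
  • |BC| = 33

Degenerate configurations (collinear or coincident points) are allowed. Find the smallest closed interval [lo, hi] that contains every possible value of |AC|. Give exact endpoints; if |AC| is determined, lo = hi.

|AB| ∈ {31}
|BC| ∈ {33}
|AC| ∈ [2, 64]

|AC| ∈ [2, 64]  (≈ [2.0000, 64.0000])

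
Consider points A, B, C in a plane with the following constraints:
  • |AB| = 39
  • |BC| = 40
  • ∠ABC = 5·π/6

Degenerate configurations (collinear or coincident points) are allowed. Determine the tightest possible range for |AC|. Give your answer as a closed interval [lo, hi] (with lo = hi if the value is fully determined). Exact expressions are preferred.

|AB| ∈ {39}
|BC| ∈ {40}
|AC| ∈ {√(1560·√(3) + 3121)}

|AC| = √(1560·√(3) + 3121)  (≈ 76.3086)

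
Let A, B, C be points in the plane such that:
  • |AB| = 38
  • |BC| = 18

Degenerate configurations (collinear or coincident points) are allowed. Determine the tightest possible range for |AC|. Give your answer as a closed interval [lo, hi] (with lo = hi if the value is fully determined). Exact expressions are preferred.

|AC| ∈ [20, 56]  (≈ [20.0000, 56.0000])

|AB| ∈ {38}
|BC| ∈ {18}
|AC| ∈ [20, 56]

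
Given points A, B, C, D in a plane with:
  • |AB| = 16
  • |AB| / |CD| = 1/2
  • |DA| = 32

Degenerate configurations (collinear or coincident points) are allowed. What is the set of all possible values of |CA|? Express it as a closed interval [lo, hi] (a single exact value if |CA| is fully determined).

|CA| ∈ [0, 64]  (≈ [0.0000, 64.0000])

|AB| ∈ {16}
|AD| ∈ {32}
|CD| ∈ {32}
|BD| ∈ [16, 48]
|AC| ∈ [0, 64]
|BC| ∈ [0, 80]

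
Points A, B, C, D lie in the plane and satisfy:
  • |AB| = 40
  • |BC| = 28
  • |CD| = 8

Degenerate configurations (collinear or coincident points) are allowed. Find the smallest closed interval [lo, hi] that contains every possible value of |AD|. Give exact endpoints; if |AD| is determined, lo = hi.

|AB| ∈ {40}
|BC| ∈ {28}
|CD| ∈ {8}
|AC| ∈ [12, 68]
|BD| ∈ [20, 36]
|AD| ∈ [4, 76]

|AD| ∈ [4, 76]  (≈ [4.0000, 76.0000])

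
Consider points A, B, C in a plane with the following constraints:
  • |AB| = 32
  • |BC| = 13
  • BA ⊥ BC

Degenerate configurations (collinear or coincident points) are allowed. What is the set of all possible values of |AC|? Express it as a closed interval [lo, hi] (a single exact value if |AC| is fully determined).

|AC| = √(1193)  (≈ 34.5398)

|AB| ∈ {32}
|BC| ∈ {13}
|AC| ∈ {√(1193)}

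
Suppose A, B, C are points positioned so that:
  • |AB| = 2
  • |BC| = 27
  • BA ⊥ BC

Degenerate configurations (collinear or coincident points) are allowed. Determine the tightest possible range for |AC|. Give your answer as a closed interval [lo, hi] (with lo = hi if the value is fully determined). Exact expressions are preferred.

|AB| ∈ {2}
|BC| ∈ {27}
|AC| ∈ {√(733)}

|AC| = √(733)  (≈ 27.0740)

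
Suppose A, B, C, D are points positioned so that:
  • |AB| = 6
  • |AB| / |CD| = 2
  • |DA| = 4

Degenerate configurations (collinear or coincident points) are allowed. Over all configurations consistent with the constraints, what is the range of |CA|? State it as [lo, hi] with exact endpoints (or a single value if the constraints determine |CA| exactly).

|AB| ∈ {6}
|AD| ∈ {4}
|CD| ∈ {3}
|BD| ∈ [2, 10]
|AC| ∈ [1, 7]
|BC| ∈ [0, 13]

|CA| ∈ [1, 7]  (≈ [1.0000, 7.0000])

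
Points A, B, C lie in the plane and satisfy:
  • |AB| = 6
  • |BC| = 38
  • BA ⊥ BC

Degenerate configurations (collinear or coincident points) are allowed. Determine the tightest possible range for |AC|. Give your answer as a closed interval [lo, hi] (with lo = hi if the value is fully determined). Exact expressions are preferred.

|AC| = 2·√(370)  (≈ 38.4708)

|AB| ∈ {6}
|BC| ∈ {38}
|AC| ∈ {2·√(370)}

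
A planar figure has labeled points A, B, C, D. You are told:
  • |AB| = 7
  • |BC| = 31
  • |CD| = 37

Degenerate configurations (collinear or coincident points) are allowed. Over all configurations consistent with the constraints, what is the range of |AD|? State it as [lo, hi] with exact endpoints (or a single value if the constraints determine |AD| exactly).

|AB| ∈ {7}
|BC| ∈ {31}
|CD| ∈ {37}
|AC| ∈ [24, 38]
|BD| ∈ [6, 68]
|AD| ∈ [0, 75]

|AD| ∈ [0, 75]  (≈ [0.0000, 75.0000])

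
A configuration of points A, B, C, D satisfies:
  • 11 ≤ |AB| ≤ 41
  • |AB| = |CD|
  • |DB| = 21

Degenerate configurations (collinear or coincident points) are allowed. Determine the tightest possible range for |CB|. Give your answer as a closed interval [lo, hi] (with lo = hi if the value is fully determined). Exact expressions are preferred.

|AB| ∈ [11, 41]
|BD| ∈ {21}
|CD| ∈ [11, 41]
|AD| ∈ [0, 62]
|BC| ∈ [0, 62]
|AC| ∈ [0, 103]

|CB| ∈ [0, 62]  (≈ [0.0000, 62.0000])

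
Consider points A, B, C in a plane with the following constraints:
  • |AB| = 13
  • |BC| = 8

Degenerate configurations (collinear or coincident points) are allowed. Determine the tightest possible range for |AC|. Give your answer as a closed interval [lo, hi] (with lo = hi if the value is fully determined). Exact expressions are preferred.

|AB| ∈ {13}
|BC| ∈ {8}
|AC| ∈ [5, 21]

|AC| ∈ [5, 21]  (≈ [5.0000, 21.0000])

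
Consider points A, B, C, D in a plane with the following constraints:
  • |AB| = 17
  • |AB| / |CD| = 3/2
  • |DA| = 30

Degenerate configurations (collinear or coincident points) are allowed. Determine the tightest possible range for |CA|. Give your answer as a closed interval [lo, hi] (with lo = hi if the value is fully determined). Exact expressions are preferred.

|AB| ∈ {17}
|AD| ∈ {30}
|CD| ∈ {34/3}
|BD| ∈ [13, 47]
|AC| ∈ [56/3, 124/3]
|BC| ∈ [5/3, 175/3]

|CA| ∈ [56/3, 124/3]  (≈ [18.6667, 41.3333])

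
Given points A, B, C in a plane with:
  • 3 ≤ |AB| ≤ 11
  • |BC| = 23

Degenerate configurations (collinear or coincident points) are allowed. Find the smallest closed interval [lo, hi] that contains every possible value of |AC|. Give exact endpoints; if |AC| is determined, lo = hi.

|AB| ∈ [3, 11]
|BC| ∈ {23}
|AC| ∈ [12, 34]

|AC| ∈ [12, 34]  (≈ [12.0000, 34.0000])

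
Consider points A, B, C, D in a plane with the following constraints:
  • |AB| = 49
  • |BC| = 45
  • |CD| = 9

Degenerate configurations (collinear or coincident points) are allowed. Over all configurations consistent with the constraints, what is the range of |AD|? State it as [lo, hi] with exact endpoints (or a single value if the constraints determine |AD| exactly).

|AD| ∈ [0, 103]  (≈ [0.0000, 103.0000])

|AB| ∈ {49}
|BC| ∈ {45}
|CD| ∈ {9}
|AC| ∈ [4, 94]
|BD| ∈ [36, 54]
|AD| ∈ [0, 103]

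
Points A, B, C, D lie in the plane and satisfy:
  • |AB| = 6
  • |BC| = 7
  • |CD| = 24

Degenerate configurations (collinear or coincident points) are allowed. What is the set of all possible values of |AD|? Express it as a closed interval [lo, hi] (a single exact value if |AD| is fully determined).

|AD| ∈ [11, 37]  (≈ [11.0000, 37.0000])

|AB| ∈ {6}
|BC| ∈ {7}
|CD| ∈ {24}
|AC| ∈ [1, 13]
|BD| ∈ [17, 31]
|AD| ∈ [11, 37]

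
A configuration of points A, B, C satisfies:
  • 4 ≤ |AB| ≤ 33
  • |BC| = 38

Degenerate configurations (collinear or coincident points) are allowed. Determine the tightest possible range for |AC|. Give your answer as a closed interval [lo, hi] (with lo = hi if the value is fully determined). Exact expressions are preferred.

|AC| ∈ [5, 71]  (≈ [5.0000, 71.0000])

|AB| ∈ [4, 33]
|BC| ∈ {38}
|AC| ∈ [5, 71]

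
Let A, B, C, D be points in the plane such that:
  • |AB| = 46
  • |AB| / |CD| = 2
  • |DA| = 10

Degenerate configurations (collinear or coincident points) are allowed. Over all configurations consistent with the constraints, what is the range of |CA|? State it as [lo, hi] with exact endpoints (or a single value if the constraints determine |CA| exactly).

|AB| ∈ {46}
|AD| ∈ {10}
|CD| ∈ {23}
|BD| ∈ [36, 56]
|AC| ∈ [13, 33]
|BC| ∈ [13, 79]

|CA| ∈ [13, 33]  (≈ [13.0000, 33.0000])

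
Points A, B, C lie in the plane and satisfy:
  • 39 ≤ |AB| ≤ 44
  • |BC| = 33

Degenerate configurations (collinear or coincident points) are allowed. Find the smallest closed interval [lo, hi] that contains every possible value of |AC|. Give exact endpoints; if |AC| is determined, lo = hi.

|AB| ∈ [39, 44]
|BC| ∈ {33}
|AC| ∈ [6, 77]

|AC| ∈ [6, 77]  (≈ [6.0000, 77.0000])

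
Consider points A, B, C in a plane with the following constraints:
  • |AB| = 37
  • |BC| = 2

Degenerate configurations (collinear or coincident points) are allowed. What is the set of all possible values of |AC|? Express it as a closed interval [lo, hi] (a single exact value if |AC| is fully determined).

|AC| ∈ [35, 39]  (≈ [35.0000, 39.0000])

|AB| ∈ {37}
|BC| ∈ {2}
|AC| ∈ [35, 39]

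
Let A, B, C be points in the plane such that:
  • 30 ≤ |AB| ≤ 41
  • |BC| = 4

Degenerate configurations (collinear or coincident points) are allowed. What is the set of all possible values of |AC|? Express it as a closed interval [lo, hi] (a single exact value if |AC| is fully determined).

|AB| ∈ [30, 41]
|BC| ∈ {4}
|AC| ∈ [26, 45]

|AC| ∈ [26, 45]  (≈ [26.0000, 45.0000])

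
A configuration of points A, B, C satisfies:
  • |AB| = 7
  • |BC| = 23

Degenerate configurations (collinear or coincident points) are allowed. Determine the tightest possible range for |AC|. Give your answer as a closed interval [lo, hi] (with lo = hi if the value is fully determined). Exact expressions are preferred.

|AC| ∈ [16, 30]  (≈ [16.0000, 30.0000])

|AB| ∈ {7}
|BC| ∈ {23}
|AC| ∈ [16, 30]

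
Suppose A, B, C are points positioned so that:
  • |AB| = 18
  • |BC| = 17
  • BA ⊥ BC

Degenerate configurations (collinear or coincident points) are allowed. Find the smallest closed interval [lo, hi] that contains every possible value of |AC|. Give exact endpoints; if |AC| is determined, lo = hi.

|AB| ∈ {18}
|BC| ∈ {17}
|AC| ∈ {√(613)}

|AC| = √(613)  (≈ 24.7588)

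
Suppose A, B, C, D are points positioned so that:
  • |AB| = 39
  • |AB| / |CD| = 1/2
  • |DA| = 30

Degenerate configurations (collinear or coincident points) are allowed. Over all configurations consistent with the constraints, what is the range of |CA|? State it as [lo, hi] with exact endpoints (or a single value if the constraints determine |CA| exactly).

|CA| ∈ [48, 108]  (≈ [48.0000, 108.0000])

|AB| ∈ {39}
|AD| ∈ {30}
|CD| ∈ {78}
|BD| ∈ [9, 69]
|AC| ∈ [48, 108]
|BC| ∈ [9, 147]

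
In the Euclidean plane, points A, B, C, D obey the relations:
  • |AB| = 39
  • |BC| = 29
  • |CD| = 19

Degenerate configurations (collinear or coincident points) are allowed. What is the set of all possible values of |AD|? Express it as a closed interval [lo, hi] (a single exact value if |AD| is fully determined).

|AD| ∈ [0, 87]  (≈ [0.0000, 87.0000])

|AB| ∈ {39}
|BC| ∈ {29}
|CD| ∈ {19}
|AC| ∈ [10, 68]
|BD| ∈ [10, 48]
|AD| ∈ [0, 87]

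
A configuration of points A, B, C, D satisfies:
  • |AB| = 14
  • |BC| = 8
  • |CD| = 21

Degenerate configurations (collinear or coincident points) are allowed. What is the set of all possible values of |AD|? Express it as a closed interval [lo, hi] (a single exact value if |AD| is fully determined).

|AB| ∈ {14}
|BC| ∈ {8}
|CD| ∈ {21}
|AC| ∈ [6, 22]
|BD| ∈ [13, 29]
|AD| ∈ [0, 43]

|AD| ∈ [0, 43]  (≈ [0.0000, 43.0000])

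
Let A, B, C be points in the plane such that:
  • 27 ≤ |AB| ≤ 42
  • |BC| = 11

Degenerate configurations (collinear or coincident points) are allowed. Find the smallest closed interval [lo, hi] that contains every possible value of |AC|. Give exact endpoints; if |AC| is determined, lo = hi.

|AC| ∈ [16, 53]  (≈ [16.0000, 53.0000])

|AB| ∈ [27, 42]
|BC| ∈ {11}
|AC| ∈ [16, 53]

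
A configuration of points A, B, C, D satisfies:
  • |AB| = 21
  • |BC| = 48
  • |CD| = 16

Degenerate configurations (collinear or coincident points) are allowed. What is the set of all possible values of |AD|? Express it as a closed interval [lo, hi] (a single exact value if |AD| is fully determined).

|AB| ∈ {21}
|BC| ∈ {48}
|CD| ∈ {16}
|AC| ∈ [27, 69]
|BD| ∈ [32, 64]
|AD| ∈ [11, 85]

|AD| ∈ [11, 85]  (≈ [11.0000, 85.0000])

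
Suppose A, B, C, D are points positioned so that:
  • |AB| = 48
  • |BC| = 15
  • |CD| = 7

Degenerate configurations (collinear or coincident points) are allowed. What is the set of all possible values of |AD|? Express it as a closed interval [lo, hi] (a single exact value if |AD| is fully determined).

|AD| ∈ [26, 70]  (≈ [26.0000, 70.0000])

|AB| ∈ {48}
|BC| ∈ {15}
|CD| ∈ {7}
|AC| ∈ [33, 63]
|BD| ∈ [8, 22]
|AD| ∈ [26, 70]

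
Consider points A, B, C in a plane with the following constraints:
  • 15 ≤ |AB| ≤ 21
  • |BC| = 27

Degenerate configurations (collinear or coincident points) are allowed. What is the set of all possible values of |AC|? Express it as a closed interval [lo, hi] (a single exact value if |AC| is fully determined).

|AC| ∈ [6, 48]  (≈ [6.0000, 48.0000])

|AB| ∈ [15, 21]
|BC| ∈ {27}
|AC| ∈ [6, 48]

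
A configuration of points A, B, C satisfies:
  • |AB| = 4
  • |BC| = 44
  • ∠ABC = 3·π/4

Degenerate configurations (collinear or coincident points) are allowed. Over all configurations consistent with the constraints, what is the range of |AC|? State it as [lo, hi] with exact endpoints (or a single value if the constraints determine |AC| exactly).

|AB| ∈ {4}
|BC| ∈ {44}
|AC| ∈ {4·√(11·√(2) + 122)}

|AC| = 4·√(11·√(2) + 122)  (≈ 46.9138)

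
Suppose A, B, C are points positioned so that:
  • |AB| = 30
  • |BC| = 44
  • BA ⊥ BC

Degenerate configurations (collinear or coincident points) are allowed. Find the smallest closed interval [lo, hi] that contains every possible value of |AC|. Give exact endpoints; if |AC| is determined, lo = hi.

|AB| ∈ {30}
|BC| ∈ {44}
|AC| ∈ {2·√(709)}

|AC| = 2·√(709)  (≈ 53.2541)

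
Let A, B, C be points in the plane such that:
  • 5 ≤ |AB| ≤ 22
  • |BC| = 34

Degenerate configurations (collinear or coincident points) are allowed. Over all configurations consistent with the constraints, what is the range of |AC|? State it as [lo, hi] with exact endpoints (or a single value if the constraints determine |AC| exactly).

|AC| ∈ [12, 56]  (≈ [12.0000, 56.0000])

|AB| ∈ [5, 22]
|BC| ∈ {34}
|AC| ∈ [12, 56]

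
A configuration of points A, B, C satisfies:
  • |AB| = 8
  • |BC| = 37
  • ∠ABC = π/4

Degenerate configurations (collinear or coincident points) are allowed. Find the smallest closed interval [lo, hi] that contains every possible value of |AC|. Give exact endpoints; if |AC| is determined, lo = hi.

|AB| ∈ {8}
|BC| ∈ {37}
|AC| ∈ {√(1433 - 296·√(2))}

|AC| = √(1433 - 296·√(2))  (≈ 31.8495)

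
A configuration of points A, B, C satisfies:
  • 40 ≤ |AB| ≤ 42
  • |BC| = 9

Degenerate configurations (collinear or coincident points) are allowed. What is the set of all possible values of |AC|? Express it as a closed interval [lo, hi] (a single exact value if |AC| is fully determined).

|AC| ∈ [31, 51]  (≈ [31.0000, 51.0000])

|AB| ∈ [40, 42]
|BC| ∈ {9}
|AC| ∈ [31, 51]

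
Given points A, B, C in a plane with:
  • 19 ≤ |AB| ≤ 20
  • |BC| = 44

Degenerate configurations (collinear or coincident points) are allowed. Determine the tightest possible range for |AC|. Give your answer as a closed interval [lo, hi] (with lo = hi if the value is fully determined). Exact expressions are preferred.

|AC| ∈ [24, 64]  (≈ [24.0000, 64.0000])

|AB| ∈ [19, 20]
|BC| ∈ {44}
|AC| ∈ [24, 64]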